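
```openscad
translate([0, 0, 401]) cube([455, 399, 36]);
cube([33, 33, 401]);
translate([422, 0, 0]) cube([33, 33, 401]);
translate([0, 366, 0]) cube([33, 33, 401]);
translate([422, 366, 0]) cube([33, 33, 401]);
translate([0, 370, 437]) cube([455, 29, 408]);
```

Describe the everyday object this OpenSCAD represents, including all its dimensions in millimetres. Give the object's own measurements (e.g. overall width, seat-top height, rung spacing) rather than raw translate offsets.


A chair. The seat is a 455×399×36 mm slab with its top at z = 437 mm, on four 33×33 mm corner legs (flush with the seat edges, standing on z = 0). A flat backrest 29 mm thick, 408 mm tall, spans the full seat width and rises from the seat top along its +y edge, rear face flush with the rear of the seat.


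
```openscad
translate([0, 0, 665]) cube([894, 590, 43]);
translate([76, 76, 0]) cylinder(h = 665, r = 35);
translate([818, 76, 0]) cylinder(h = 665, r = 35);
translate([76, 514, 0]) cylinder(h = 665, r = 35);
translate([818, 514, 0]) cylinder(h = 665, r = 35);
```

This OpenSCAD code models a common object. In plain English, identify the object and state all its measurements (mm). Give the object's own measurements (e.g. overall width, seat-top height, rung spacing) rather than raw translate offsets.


A rectangular dining table. The top is 894×590×43 mm with its upper surface at z = 708 mm. It stands on four round legs of 70 mm diameter, each leg's bounding box inset 41 mm from the nearest pair of top edges, running from the floor to the underside of the top.


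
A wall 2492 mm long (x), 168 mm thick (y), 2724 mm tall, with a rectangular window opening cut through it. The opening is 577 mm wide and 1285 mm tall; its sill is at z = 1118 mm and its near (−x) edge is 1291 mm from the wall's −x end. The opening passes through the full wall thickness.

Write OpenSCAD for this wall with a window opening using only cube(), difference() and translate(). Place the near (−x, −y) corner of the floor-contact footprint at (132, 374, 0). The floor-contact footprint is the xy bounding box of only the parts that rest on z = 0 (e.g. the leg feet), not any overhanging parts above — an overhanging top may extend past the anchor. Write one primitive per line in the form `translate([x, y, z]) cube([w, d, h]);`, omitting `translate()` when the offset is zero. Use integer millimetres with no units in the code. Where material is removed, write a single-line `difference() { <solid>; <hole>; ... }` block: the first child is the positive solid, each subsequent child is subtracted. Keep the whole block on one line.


difference() { translate([132, 374, 0]) cube([2492, 168, 2724]); translate([1423, 374, 1118]) cube([577, 168, 1285]); }


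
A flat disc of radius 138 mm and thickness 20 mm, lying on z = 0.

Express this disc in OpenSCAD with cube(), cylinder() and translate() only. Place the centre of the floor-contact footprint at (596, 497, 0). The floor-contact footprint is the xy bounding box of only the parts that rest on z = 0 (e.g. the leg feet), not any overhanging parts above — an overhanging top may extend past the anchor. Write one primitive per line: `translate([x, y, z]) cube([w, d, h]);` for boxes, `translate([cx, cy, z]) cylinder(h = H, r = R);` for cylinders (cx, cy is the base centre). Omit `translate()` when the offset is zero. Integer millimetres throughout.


translate([596, 497, 0]) cylinder(h = 20, r = 138);


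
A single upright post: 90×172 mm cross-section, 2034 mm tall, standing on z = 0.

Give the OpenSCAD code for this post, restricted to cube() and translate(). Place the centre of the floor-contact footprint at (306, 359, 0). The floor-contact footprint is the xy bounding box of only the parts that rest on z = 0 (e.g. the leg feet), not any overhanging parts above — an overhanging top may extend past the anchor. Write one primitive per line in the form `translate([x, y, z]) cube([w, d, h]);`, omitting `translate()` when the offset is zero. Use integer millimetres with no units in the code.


translate([261, 273, 0]) cube([90, 172, 2034]);


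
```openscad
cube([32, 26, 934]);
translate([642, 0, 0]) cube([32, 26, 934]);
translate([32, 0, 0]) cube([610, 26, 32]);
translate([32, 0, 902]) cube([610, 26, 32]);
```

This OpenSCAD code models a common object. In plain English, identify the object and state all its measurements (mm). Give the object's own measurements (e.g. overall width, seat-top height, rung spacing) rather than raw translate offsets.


A rectangular picture frame lying in the x–z plane (depth along y). The opening is 610 mm wide (x) by 870 mm tall (z), surrounded by a border 32 mm wide on all four sides. The frame is 26 mm deep and is made of two full-height vertical stiles with two horizontal rails fitted between them.


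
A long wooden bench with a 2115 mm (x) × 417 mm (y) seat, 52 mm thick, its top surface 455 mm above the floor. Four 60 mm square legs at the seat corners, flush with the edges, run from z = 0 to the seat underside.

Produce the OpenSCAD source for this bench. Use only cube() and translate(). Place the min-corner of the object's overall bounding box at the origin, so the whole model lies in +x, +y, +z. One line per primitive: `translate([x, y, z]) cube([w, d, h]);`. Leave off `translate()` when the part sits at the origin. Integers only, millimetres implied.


translate([0, 0, 403]) cube([2115, 417, 52]);
cube([60, 60, 403]);
translate([0, 357, 0]) cube([60, 60, 403]);
translate([2055, 0, 0]) cube([60, 60, 403]);
translate([2055, 357, 0]) cube([60, 60, 403]);


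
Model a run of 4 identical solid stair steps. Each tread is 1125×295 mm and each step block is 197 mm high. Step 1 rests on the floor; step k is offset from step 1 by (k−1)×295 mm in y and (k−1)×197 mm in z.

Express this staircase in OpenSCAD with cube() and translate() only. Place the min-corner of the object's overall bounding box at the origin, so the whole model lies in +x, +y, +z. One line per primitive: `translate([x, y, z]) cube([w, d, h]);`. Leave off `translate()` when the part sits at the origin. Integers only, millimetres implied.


cube([1125, 295, 197]);
translate([0, 295, 197]) cube([1125, 295, 197]);
translate([0, 590, 394]) cube([1125, 295, 197]);
translate([0, 885, 591]) cube([1125, 295, 197]);


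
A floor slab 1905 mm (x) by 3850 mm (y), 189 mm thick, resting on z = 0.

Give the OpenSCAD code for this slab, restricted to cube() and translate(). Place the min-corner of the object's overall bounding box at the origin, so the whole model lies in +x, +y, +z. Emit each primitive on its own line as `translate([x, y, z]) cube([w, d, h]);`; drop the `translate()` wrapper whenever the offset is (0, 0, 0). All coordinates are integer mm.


cube([1905, 3850, 189]);


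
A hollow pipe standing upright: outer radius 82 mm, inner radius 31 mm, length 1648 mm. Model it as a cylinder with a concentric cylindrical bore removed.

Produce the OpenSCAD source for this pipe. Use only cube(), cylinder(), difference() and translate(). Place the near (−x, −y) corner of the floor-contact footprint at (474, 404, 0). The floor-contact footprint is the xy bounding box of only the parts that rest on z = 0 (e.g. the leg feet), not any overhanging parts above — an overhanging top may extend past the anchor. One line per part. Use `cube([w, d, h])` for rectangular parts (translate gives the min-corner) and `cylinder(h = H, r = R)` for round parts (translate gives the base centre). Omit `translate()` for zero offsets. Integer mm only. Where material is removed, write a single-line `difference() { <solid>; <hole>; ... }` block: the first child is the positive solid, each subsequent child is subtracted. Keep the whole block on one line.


difference() { translate([556, 486, 0]) cylinder(h = 1648, r = 82); translate([556, 486, 0]) cylinder(h = 1648, r = 31); }


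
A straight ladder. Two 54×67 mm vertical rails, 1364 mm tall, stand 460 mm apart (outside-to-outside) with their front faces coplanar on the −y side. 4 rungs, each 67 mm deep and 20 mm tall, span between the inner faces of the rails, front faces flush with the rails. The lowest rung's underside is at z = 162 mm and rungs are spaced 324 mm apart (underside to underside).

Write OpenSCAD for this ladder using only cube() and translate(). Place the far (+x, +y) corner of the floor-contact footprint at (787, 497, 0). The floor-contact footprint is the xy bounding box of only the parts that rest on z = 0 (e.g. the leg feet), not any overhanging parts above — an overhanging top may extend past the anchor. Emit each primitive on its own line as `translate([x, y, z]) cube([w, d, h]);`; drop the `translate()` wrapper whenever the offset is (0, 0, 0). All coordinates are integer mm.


translate([327, 430, 0]) cube([54, 67, 1364]);
translate([733, 430, 0]) cube([54, 67, 1364]);
translate([381, 430, 162]) cube([352, 67, 20]);
translate([381, 430, 486]) cube([352, 67, 20]);
translate([381, 430, 810]) cube([352, 67, 20]);
translate([381, 430, 1134]) cube([352, 67, 20]);


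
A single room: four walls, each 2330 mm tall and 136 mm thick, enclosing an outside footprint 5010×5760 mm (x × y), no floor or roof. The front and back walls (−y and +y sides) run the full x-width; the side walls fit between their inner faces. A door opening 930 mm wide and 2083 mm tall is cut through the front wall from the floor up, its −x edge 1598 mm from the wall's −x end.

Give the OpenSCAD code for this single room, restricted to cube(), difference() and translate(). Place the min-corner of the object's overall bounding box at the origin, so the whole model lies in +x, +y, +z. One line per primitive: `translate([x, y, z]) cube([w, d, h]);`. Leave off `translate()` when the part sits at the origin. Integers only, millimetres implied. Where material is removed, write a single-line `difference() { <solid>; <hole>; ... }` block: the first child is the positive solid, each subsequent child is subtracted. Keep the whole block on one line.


difference() { cube([5010, 136, 2330]); translate([1598, 0, 0]) cube([930, 136, 2083]); }
translate([0, 5624, 0]) cube([5010, 136, 2330]);
translate([0, 136, 0]) cube([136, 5488, 2330]);
translate([4874, 136, 0]) cube([136, 5488, 2330]);


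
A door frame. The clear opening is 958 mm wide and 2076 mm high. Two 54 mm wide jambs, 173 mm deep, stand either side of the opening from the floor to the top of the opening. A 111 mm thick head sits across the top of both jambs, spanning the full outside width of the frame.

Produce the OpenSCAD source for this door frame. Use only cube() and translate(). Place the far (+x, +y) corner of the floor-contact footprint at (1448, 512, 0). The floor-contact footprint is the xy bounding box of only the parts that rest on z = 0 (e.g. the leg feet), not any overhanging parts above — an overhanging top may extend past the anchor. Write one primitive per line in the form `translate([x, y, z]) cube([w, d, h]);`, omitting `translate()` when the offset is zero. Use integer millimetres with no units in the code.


translate([382, 339, 0]) cube([54, 173, 2076]);
translate([1394, 339, 0]) cube([54, 173, 2076]);
translate([382, 339, 2076]) cube([1066, 173, 111]);


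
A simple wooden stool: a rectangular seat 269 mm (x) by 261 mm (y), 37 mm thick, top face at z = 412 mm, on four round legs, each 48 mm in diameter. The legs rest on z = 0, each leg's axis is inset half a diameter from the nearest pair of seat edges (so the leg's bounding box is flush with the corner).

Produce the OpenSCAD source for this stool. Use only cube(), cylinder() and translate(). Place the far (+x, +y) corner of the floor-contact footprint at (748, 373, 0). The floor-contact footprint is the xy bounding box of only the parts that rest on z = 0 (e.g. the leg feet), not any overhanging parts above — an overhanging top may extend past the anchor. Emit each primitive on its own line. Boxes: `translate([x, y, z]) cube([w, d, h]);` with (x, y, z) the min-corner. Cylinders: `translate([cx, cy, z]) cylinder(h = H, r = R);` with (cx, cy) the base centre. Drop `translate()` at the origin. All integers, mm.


translate([479, 112, 375]) cube([269, 261, 37]);
translate([503, 136, 0]) cylinder(h = 375, r = 24);
translate([724, 136, 0]) cylinder(h = 375, r = 24);
translate([503, 349, 0]) cylinder(h = 375, r = 24);
translate([724, 349, 0]) cylinder(h = 375, r = 24);


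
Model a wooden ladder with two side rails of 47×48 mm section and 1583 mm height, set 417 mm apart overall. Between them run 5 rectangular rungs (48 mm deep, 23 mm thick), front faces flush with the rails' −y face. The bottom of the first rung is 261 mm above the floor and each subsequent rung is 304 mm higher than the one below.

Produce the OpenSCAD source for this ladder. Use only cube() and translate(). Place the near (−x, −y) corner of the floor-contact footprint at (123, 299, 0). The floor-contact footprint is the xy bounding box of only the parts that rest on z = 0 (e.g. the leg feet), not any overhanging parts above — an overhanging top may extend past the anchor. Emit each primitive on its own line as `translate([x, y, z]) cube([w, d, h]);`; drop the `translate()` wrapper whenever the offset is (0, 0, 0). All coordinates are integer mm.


translate([123, 299, 0]) cube([47, 48, 1583]);
translate([493, 299, 0]) cube([47, 48, 1583]);
translate([170, 299, 261]) cube([323, 48, 23]);
translate([170, 299, 565]) cube([323, 48, 23]);
translate([170, 299, 869]) cube([323, 48, 23]);
translate([170, 299, 1173]) cube([323, 48, 23]);
translate([170, 299, 1477]) cube([323, 48, 23]);


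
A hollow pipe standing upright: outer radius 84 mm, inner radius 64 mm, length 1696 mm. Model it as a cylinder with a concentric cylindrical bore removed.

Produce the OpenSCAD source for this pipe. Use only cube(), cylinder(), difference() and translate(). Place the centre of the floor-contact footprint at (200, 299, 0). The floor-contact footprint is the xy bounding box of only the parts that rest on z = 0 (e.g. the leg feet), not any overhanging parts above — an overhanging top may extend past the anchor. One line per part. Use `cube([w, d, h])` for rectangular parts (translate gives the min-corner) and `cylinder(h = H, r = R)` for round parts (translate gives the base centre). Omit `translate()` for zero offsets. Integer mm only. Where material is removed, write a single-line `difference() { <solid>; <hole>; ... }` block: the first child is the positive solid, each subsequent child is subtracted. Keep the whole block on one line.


difference() { translate([200, 299, 0]) cylinder(h = 1696, r = 84); translate([200, 299, 0]) cylinder(h = 1696, r = 64); }


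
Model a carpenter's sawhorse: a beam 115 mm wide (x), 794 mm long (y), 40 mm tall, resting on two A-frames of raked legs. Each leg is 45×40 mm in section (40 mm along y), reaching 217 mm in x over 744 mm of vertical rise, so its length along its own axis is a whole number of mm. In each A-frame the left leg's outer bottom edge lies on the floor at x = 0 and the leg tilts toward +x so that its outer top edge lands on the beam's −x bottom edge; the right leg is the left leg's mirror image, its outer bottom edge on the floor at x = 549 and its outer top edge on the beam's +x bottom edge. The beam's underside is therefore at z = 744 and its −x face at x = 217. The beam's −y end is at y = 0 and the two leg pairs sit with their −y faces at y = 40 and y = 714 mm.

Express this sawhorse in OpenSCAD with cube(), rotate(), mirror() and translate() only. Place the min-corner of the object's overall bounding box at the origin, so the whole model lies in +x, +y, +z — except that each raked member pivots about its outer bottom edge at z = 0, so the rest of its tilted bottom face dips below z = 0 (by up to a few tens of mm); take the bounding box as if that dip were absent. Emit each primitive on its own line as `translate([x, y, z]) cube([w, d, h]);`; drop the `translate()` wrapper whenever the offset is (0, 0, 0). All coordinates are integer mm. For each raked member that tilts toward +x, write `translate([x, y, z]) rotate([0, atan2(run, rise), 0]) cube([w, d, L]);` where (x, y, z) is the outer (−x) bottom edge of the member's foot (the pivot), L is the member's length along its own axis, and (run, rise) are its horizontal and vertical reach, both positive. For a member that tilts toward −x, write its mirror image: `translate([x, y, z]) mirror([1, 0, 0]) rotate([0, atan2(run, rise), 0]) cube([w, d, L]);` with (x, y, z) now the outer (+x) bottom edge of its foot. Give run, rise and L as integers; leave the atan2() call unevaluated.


translate([217, 0, 744]) cube([115, 794, 40]);
translate([0, 40, 0]) rotate([0, atan2(217, 744), 0]) cube([45, 40, 775]);
translate([549, 40, 0]) mirror([1, 0, 0]) rotate([0, atan2(217, 744), 0]) cube([45, 40, 775]);
translate([0, 714, 0]) rotate([0, atan2(217, 744), 0]) cube([45, 40, 775]);
translate([549, 714, 0]) mirror([1, 0, 0]) rotate([0, atan2(217, 744), 0]) cube([45, 40, 775]);


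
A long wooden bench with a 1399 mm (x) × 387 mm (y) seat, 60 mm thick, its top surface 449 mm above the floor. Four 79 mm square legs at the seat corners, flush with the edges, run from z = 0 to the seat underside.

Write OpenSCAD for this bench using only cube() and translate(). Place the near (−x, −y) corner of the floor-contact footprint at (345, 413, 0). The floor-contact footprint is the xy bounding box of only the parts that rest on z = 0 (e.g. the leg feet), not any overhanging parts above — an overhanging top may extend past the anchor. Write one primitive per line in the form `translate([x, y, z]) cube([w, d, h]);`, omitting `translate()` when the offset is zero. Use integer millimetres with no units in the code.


// leg_h = 449 − 60 = 389
translate([345, 413, 389]) cube([1399, 387, 60]);
translate([345, 413, 0]) cube([79, 79, 389]);
translate([345, 721, 0]) cube([79, 79, 389]);
translate([1665, 413, 0]) cube([79, 79, 389]);
translate([1665, 721, 0]) cube([79, 79, 389]);


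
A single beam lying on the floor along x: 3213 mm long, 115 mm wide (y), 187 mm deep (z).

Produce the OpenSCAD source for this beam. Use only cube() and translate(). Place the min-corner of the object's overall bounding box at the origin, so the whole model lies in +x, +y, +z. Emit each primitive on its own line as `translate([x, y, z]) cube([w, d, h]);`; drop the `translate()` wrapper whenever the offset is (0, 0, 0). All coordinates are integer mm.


cube([3213, 115, 187]);


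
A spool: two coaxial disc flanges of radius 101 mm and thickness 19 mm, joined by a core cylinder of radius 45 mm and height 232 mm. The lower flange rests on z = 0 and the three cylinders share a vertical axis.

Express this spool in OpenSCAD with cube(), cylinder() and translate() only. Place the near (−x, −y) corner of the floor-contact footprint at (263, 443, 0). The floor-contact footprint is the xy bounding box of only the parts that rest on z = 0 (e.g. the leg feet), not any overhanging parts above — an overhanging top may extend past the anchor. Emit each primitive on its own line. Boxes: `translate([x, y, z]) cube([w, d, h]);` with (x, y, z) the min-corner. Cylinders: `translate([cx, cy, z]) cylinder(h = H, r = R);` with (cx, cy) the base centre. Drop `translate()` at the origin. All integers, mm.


translate([364, 544, 0]) cylinder(h = 19, r = 101);
translate([364, 544, 19]) cylinder(h = 232, r = 45);
translate([364, 544, 251]) cylinder(h = 19, r = 101);


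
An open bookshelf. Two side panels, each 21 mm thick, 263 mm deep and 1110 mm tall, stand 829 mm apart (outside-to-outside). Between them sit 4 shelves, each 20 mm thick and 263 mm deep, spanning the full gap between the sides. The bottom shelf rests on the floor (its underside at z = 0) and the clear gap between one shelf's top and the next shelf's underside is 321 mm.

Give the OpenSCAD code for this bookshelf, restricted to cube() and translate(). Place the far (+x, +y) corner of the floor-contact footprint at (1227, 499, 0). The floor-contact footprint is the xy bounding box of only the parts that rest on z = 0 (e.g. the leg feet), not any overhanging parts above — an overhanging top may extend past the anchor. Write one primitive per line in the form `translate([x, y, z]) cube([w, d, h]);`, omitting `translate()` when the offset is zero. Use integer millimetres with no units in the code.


translate([398, 236, 0]) cube([21, 263, 1110]);
translate([1206, 236, 0]) cube([21, 263, 1110]);
translate([419, 236, 0]) cube([787, 263, 20]);
translate([419, 236, 341]) cube([787, 263, 20]);
translate([419, 236, 682]) cube([787, 263, 20]);
translate([419, 236, 1023]) cube([787, 263, 20]);


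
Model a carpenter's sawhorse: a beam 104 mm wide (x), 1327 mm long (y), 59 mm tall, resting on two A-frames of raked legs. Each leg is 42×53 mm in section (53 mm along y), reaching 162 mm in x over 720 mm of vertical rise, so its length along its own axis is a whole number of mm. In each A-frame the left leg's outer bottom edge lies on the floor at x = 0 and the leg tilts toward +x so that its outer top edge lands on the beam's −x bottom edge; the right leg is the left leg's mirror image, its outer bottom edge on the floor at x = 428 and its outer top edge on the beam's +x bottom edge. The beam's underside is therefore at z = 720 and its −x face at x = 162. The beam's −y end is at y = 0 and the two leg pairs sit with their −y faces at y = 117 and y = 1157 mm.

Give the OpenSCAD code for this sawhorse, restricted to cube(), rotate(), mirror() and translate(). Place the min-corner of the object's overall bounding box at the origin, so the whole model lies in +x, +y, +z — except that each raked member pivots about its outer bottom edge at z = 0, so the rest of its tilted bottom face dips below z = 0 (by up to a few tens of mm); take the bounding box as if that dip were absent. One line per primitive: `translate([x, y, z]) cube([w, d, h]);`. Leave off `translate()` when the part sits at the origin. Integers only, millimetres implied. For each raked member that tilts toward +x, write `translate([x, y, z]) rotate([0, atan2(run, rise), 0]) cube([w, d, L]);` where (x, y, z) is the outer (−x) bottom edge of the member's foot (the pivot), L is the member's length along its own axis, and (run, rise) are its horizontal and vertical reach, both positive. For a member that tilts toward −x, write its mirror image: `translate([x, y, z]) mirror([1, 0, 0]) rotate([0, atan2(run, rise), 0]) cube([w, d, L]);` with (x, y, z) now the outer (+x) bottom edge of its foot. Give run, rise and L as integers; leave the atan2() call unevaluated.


// leg length = √(162² + 720²) = 738
// right-leg outer foot x = 2·162 + 104 = 428
// beam min-corner = (162, 0, 720)
translate([162, 0, 720]) cube([104, 1327, 59]);
translate([0, 117, 0]) rotate([0, atan2(162, 720), 0]) cube([42, 53, 738]);
translate([428, 117, 0]) mirror([1, 0, 0]) rotate([0, atan2(162, 720), 0]) cube([42, 53, 738]);
translate([0, 1157, 0]) rotate([0, atan2(162, 720), 0]) cube([42, 53, 738]);
translate([428, 1157, 0]) mirror([1, 0, 0]) rotate([0, atan2(162, 720), 0]) cube([42, 53, 738]);


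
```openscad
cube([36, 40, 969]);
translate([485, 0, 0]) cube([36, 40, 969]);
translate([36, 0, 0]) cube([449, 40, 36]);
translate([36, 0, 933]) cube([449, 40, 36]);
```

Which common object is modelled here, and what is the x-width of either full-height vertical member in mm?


A picture frame. The border width is 36 mm.

Four thin pieces enclosing a rectangular opening — a picture frame. The two full-height stiles are 969 mm tall; the top rail sits at z = 933 and is 36 mm tall, so the border above the opening is 969 − 933 = 36 mm, matching the stile x-width.


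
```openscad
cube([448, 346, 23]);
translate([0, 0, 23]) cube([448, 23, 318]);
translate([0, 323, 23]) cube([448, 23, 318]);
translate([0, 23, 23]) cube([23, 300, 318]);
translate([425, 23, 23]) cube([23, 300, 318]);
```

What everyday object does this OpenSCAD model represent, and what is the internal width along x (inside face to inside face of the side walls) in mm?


An open box. The internal width is 402 mm.

A 448×346 base slab with four walls standing on it — an open box. The base is 448 mm wide and the walls are 23 mm thick, so the internal width is 448 − 2 × 23 = 402 mm.


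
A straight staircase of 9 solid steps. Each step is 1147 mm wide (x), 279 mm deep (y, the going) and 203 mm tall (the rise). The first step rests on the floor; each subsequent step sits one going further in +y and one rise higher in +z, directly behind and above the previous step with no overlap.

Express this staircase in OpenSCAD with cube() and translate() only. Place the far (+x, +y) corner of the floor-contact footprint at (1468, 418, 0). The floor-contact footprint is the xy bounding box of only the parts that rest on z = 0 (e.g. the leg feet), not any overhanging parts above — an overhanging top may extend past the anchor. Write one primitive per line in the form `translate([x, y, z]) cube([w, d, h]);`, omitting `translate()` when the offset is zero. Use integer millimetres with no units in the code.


translate([321, 139, 0]) cube([1147, 279, 203]);
translate([321, 418, 203]) cube([1147, 279, 203]);
translate([321, 697, 406]) cube([1147, 279, 203]);
translate([321, 976, 609]) cube([1147, 279, 203]);
translate([321, 1255, 812]) cube([1147, 279, 203]);
translate([321, 1534, 1015]) cube([1147, 279, 203]);
translate([321, 1813, 1218]) cube([1147, 279, 203]);
translate([321, 2092, 1421]) cube([1147, 279, 203]);
translate([321, 2371, 1624]) cube([1147, 279, 203]);


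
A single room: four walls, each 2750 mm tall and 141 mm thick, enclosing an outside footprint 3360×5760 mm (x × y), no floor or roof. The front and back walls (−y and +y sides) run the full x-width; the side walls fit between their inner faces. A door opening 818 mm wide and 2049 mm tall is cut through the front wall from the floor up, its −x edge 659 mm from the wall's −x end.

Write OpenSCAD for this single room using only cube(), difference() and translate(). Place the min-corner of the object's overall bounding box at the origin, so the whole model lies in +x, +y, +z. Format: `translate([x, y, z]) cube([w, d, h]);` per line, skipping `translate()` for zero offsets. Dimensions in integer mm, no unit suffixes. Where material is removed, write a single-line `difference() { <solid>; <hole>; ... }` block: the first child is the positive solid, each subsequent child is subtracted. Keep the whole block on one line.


difference() { cube([3360, 141, 2750]); translate([659, 0, 0]) cube([818, 141, 2049]); }
translate([0, 5619, 0]) cube([3360, 141, 2750]);
translate([0, 141, 0]) cube([141, 5478, 2750]);
translate([3219, 141, 0]) cube([141, 5478, 2750]);


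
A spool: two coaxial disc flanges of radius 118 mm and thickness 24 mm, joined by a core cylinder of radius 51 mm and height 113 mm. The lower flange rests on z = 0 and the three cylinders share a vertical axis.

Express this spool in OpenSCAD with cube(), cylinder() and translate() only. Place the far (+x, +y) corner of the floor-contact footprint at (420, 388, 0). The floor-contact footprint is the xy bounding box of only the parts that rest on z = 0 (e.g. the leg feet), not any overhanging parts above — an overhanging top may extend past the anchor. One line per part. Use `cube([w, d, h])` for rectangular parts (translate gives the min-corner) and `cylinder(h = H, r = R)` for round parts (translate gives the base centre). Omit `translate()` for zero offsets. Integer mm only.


translate([302, 270, 0]) cylinder(h = 24, r = 118);
translate([302, 270, 24]) cylinder(h = 113, r = 51);
translate([302, 270, 137]) cylinder(h = 24, r = 118);


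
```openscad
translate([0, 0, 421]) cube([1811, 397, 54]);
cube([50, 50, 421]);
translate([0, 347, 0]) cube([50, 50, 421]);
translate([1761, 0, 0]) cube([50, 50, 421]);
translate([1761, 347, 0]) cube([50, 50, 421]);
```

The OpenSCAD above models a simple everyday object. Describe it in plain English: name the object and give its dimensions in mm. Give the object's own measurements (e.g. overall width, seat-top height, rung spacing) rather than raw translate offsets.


A long wooden bench with a 1811 mm (x) × 397 mm (y) seat, 54 mm thick, its top surface 475 mm above the floor. Four 50 mm square legs at the seat corners, flush with the edges, run from z = 0 to the seat underside.


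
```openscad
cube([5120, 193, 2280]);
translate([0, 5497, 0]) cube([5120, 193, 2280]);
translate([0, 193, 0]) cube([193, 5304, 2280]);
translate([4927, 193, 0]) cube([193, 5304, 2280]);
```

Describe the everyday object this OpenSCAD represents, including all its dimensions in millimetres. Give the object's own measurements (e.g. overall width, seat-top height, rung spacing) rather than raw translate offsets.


The wall frame of a small rectangular building: four walls, each 2280 mm tall and 193 mm thick, enclosing a footprint 5120 mm (x) by 5690 mm (y) outside-to-outside, with no floor or roof. The front and back walls (the −y and +y sides) span the full width; the two side walls fit between them.


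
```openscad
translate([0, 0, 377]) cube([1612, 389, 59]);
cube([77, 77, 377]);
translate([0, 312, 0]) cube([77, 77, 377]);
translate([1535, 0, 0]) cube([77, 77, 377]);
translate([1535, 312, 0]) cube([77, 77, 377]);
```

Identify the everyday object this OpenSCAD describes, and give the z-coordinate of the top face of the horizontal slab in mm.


A bench. The seat-top height is 436 mm.

A long slab on four corner posts — a bench. The slab sits at z = 377 with thickness 59, so the top is 377 + 59 = 436 mm.


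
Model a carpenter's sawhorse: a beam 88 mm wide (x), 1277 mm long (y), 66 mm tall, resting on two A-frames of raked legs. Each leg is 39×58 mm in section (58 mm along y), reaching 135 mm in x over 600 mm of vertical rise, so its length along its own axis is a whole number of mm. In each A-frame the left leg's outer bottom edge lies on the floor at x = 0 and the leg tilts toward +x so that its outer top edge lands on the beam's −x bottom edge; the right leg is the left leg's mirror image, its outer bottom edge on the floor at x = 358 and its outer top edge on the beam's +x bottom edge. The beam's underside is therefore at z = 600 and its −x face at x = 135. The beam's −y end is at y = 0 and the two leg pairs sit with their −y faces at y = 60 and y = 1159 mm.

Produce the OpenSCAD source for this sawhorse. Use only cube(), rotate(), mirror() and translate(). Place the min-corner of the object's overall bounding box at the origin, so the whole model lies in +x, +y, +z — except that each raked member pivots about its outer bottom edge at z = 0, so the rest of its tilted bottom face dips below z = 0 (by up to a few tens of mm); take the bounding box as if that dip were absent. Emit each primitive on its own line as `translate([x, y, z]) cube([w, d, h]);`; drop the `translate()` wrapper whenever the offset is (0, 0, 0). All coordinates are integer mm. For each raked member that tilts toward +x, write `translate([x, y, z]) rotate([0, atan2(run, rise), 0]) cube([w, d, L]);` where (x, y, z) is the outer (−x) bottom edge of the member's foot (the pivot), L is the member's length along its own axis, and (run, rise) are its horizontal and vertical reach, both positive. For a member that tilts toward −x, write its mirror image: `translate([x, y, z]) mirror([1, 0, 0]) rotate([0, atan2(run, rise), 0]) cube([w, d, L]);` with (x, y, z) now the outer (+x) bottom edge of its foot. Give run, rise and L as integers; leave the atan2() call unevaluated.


translate([135, 0, 600]) cube([88, 1277, 66]);
translate([0, 60, 0]) rotate([0, atan2(135, 600), 0]) cube([39, 58, 615]);
translate([358, 60, 0]) mirror([1, 0, 0]) rotate([0, atan2(135, 600), 0]) cube([39, 58, 615]);
translate([0, 1159, 0]) rotate([0, atan2(135, 600), 0]) cube([39, 58, 615]);
translate([358, 1159, 0]) mirror([1, 0, 0]) rotate([0, atan2(135, 600), 0]) cube([39, 58, 615]);


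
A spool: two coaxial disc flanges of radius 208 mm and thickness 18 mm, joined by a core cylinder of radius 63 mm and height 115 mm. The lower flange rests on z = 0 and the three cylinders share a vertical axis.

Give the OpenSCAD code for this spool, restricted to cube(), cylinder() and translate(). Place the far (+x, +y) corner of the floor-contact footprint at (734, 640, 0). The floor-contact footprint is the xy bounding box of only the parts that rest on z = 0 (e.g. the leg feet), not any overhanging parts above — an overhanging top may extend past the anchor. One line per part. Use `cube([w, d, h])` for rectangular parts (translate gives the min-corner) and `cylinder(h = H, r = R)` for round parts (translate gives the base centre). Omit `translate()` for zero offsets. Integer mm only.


translate([526, 432, 0]) cylinder(h = 18, r = 208);
translate([526, 432, 18]) cylinder(h = 115, r = 63);
translate([526, 432, 133]) cylinder(h = 18, r = 208);


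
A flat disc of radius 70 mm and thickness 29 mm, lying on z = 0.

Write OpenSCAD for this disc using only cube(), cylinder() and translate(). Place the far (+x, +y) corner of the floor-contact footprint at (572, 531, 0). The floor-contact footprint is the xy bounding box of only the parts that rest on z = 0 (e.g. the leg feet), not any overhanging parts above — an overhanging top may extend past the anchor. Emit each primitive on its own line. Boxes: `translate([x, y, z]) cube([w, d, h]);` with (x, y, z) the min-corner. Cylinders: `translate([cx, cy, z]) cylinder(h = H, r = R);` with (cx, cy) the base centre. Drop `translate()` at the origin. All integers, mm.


translate([502, 461, 0]) cylinder(h = 29, r = 70);


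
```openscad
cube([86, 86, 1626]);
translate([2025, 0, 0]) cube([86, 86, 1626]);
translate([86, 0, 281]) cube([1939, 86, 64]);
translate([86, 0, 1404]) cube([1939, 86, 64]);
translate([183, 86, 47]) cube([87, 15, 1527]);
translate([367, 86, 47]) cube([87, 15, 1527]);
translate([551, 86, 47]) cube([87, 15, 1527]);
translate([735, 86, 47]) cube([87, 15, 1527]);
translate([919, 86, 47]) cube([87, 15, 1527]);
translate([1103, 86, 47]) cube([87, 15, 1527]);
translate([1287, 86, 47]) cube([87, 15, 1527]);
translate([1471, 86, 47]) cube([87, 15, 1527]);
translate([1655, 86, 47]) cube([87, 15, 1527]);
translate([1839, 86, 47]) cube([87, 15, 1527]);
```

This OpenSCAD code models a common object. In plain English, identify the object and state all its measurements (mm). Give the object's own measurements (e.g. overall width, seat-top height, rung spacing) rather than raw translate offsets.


A fence section. Two 86×86 mm posts, 1626 mm tall, stand on the floor with a clear span of 1939 mm between their inner faces. Two horizontal rails of 86×64 mm section span the gap between the posts with their undersides at z = 281 mm and z = 1404 mm, flush with the posts' −y face. 10 pickets, each 87 mm wide, 15 mm thick and 1527 mm tall, are fixed to the +y face of the rails with their bottoms at z = 47 mm, spaced across the span with a 97 mm gap after the −x post and between neighbouring pickets, with 99 mm left before the +x post.


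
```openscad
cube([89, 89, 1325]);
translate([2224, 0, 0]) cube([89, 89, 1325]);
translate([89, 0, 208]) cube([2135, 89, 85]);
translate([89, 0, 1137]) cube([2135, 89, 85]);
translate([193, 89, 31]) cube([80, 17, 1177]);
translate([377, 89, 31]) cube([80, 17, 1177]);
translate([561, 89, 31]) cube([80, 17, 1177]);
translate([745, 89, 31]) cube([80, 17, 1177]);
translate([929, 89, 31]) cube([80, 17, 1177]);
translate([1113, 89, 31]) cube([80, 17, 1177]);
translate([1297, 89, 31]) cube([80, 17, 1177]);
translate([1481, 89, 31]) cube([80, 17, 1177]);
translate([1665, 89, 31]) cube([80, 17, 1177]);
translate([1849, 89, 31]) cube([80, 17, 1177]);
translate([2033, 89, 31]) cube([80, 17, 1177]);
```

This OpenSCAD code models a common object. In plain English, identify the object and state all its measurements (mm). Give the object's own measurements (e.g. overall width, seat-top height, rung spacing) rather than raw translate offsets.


A fence section. Two 89×89 mm posts, 1325 mm tall, stand on the floor with a clear span of 2135 mm between their inner faces. Two horizontal rails of 89×85 mm section span the gap between the posts with their undersides at z = 208 mm and z = 1137 mm, flush with the posts' −y face. 11 pickets, each 80 mm wide, 17 mm thick and 1177 mm tall, are fixed to the +y face of the rails with their bottoms at z = 31 mm, spaced across the span with a 104 mm gap after the −x post and between neighbouring pickets, with 111 mm left before the +x post.


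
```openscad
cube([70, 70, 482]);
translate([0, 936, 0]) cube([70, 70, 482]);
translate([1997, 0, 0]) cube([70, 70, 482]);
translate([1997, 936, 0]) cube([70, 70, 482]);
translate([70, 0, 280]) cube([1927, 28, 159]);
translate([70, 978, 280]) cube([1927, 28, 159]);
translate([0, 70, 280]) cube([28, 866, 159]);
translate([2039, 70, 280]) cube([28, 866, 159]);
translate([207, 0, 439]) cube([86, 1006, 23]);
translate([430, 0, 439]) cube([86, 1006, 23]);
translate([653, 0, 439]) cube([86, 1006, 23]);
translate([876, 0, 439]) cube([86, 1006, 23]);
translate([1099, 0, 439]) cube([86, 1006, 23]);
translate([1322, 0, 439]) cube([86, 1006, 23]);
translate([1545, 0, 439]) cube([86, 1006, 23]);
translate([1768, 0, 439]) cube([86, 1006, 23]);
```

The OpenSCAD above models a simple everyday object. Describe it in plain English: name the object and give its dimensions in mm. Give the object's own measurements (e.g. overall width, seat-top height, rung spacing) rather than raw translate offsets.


A bed frame 2067 mm long (x) by 1006 mm wide (y). Four 70×70 mm corner posts, 482 mm tall, at the corners of the footprint. Four rails of 28 mm thickness and 159 mm height run between adjacent posts with their undersides at z = 280 mm, their outer faces flush with the outside of the frame (the two x-running rails run between the posts' inner faces; the two y-running rails run between the posts' inner faces). 8 slats, each 86 mm wide (x) and 23 mm thick, lie across the top of the two x-running rails, running the full 1006 mm width of the frame in y; along x they sit between the end posts with a 137 mm gap after the −x posts and between neighbouring slats, leaving 143 mm before the +x posts.


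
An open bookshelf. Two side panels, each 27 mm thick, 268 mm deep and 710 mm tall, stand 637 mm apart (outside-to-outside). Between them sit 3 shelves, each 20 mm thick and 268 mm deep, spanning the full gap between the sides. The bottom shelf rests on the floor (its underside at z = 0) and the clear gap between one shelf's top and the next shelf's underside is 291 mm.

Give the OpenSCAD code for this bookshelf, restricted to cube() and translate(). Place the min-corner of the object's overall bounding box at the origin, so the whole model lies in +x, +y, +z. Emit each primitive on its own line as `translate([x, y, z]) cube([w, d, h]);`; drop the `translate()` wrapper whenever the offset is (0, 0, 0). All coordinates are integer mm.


cube([27, 268, 710]);
translate([610, 0, 0]) cube([27, 268, 710]);
translate([27, 0, 0]) cube([583, 268, 20]);
translate([27, 0, 311]) cube([583, 268, 20]);
translate([27, 0, 622]) cube([583, 268, 20]);


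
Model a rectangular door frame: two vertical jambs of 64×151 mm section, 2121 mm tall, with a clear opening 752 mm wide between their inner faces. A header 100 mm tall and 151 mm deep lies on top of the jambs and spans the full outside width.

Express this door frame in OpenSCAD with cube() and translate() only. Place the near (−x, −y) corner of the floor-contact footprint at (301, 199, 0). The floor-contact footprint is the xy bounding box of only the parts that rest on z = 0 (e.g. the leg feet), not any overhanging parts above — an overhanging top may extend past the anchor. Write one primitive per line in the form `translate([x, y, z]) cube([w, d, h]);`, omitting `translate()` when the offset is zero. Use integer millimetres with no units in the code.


translate([301, 199, 0]) cube([64, 151, 2121]);
translate([1117, 199, 0]) cube([64, 151, 2121]);
translate([301, 199, 2121]) cube([880, 151, 100]);


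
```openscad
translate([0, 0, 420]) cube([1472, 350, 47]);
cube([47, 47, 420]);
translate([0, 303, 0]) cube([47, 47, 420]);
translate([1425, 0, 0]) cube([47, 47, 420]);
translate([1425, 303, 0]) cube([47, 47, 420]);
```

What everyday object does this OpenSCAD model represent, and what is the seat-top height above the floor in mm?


A bench. The seat-top height is 467 mm.

A long slab on four corner posts — a bench. The slab sits at z = 420 with thickness 47, so the top is 420 + 47 = 467 mm.
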